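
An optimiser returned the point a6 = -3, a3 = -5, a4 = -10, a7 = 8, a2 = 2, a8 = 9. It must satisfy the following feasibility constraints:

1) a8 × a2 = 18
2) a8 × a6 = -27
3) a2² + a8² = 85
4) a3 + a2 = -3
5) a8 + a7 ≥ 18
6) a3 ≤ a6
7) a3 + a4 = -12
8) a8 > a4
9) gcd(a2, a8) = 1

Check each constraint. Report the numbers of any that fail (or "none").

Constraints 5 and 7 are violated.

1) a8 × a2 = 9 × 2 = 18 — holds.
2) a8 × a6 = 9 × (-3) = -27 — holds.
3) a2² + a8² = 2² + 9² = 4 + 81 = 85 — holds.
4) a3 + a2 = -5 + 2 = -3 — holds.
5) a8 + a7 = 9 + 8 = 17; 17 < 18, bound 18 not met — does not hold.
6) a3 = -5, a6 = -3; -5 ≤ -3 — holds.
7) a3 + a4 = -5 + (-10) = -15, not -12 — does not hold.
8) a8 = 9, a4 = -10; 9 > -10 — holds.
9) gcd(2, 9) = 1 — holds.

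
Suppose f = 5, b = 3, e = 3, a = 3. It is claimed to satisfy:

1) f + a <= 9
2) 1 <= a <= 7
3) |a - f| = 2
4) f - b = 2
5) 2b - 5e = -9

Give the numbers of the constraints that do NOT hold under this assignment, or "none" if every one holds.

Yes — all constraints hold.

1) f + a = 5 + 3 = 8; 8 ≤ 9  holds
2) a = 3 lies in [1, 7]  holds
3) |3 - 5| = 2  holds
4) f - b = 5 - 3 = 2  holds
5) 2b - 5e = 2(3) - 5(3) = -9  holds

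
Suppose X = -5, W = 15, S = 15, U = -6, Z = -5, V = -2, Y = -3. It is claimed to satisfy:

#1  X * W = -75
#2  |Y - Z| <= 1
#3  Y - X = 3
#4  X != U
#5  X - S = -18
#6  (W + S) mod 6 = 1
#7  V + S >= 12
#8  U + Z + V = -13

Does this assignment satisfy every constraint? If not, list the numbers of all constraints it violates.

#1 X * W = -5 * 15 = -75  ✔
#2 |-3 - (-5)| = 2; 2 > 1, exceeds bound 1  ✘
#3 Y - X = -3 - (-5) = 2, not 3  ✘
#4 X = -5, U = -6; distinct  ✔
#5 X - S = -5 - 15 = -20, not -18  ✘
#6 W + S = 30; 30 mod 6 = 0, not 1  ✘
#7 V + S = -2 + 15 = 13; 13 ≥ 12  ✔
#8 U + Z + V = -6 + (-5) + (-2) = -13  ✔

Constraints 2, 3, 5, and 6 are violated.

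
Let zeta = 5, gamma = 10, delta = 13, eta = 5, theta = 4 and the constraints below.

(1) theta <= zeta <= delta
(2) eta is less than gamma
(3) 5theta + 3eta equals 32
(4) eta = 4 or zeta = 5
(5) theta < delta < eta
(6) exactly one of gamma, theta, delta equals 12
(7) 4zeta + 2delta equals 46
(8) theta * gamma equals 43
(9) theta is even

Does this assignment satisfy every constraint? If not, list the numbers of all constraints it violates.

(1) values 4 <= 5 <= 13 — holds.
(2) eta = 5, gamma = 10; 5 < 10 — holds.
(3) 5theta + 3eta = 5(4) + 3(5) = 35, not 32 — fails.
(4) eta = 5 ≠ 4, but zeta = 5 = 5 (second disjunct) — holds.
(5) values 4, 13, 5; delta = 13 is not < eta = 5 — fails.
(6) gamma=10, theta=4, delta=13; 0 of them equal 12, not exactly one — fails.
(7) 4zeta + 2delta = 4(5) + 2(13) = 46 — holds.
(8) theta * gamma = 4 * 10 = 40, not 43 — fails.
(9) theta = 4 is even — holds.

Constraints 3, 5, 6, 8 do not hold.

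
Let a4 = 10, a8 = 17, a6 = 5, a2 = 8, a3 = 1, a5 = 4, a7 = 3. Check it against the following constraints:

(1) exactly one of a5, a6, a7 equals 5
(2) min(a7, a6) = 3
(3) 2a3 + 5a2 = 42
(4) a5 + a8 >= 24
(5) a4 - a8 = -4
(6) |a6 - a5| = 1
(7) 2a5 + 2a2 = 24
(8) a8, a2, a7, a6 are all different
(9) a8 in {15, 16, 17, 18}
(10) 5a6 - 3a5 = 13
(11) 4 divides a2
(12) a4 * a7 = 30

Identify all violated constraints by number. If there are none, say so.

The assignment fails constraints 4, 5.

(1) a5=4, a6=5, a7=3; 1 of them equals 5 — holds.
(2) min(3, 5) = 3 — holds.
(3) 2a3 + 5a2 = 2(1) + 5(8) = 42 — holds.
(4) a5 + a8 = 4 + 17 = 21; 21 < 24, bound 24 not met — does not hold.
(5) a4 - a8 = 10 - 17 = -7, not -4 — does not hold.
(6) |5 - 4| = 1 — holds.
(7) 2a5 + 2a2 = 2(4) + 2(8) = 24 — holds.
(8) values 17, 8, 3, 5 are pairwise distinct — holds.
(9) a8 = 17 is in {15, 16, 17, 18} — holds.
(10) 5a6 - 3a5 = 5(5) - 3(4) = 13 — holds.
(11) 8 / 4 = 2, so 4 divides 8 — holds.
(12) a4 * a7 = 10 * 3 = 30 — holds.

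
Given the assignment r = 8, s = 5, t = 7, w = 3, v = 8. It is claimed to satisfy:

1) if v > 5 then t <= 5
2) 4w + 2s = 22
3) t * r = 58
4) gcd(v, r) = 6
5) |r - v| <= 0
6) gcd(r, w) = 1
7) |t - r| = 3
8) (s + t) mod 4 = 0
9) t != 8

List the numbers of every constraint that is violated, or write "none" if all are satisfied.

The assignment fails constraints 1, 3, 4, 7.

1) v = 8 > 5, so we need t ≤ 5; but t = 7 > 5 — violated.
2) 4w + 2s = 4(3) + 2(5) = 22 — OK.
3) t * r = 7 * 8 = 56, not 58 — violated.
4) gcd(8, 8) = 8, not 6 — violated.
5) |8 - 8| = 0; 0 ≤ 0 — OK.
6) gcd(8, 3) = 1 — OK.
7) |7 - 8| = 1, not 3 — violated.
8) s + t = 12; 12 mod 4 = 0 — OK.
9) t = 7, and 7 ≠ 8 — OK.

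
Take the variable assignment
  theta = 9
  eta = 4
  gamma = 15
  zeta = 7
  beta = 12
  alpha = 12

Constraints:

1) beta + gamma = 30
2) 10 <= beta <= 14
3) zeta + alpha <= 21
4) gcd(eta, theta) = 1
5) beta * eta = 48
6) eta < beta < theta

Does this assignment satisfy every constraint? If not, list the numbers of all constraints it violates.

Constraints 1 and 6 do not hold.

1) beta + gamma = 12 + 15 = 27, not 30  FAIL
2) beta = 12 lies in [10, 14]  OK
3) zeta + alpha = 7 + 12 = 19; 19 ≤ 21  OK
4) gcd(4, 9) = 1  OK
5) beta * eta = 12 * 4 = 48  OK
6) values 4, 12, 9; beta = 12 is not < theta = 9  FAIL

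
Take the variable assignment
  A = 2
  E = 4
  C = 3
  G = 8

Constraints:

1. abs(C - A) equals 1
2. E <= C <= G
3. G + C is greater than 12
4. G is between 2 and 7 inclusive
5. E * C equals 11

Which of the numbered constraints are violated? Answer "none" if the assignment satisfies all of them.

Constraints 2, 3, 4, and 5 are violated.

1. abs(3 - 2) = 1  yes
2. values 4, 3, 8; E = 4 is not <= C = 3  no
3. G + C = 8 + 3 = 11; 11 ≤ 12, bound 12 not met  no
4. G = 8 is outside [2, 7]  no
5. E * C = 4 * 3 = 12, not 11  no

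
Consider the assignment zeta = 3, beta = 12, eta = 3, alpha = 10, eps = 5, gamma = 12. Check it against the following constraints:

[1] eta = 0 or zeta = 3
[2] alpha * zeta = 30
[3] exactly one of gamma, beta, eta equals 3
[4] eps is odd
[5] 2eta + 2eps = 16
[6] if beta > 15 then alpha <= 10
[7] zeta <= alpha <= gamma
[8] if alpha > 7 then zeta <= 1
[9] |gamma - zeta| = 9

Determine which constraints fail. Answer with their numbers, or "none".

The assignment fails constraint 8.

[1] eta = 3 ≠ 0, but zeta = 3 = 3 (second disjunct) — holds.
[2] alpha * zeta = 10 * 3 = 30 — holds.
[3] gamma=12, beta=12, eta=3; 1 of them equals 3 — holds.
[4] eps = 5 is odd — holds.
[5] 2eta + 2eps = 2(3) + 2(5) = 16 — holds.
[6] beta = 12, not > 15; antecedent false, conditional vacuously true — holds.
[7] values 3 <= 10 <= 12 — holds.
[8] alpha = 10 > 7, so we need zeta ≤ 1; but zeta = 3 > 1 — fails.
[9] |12 - 3| = 9 — holds.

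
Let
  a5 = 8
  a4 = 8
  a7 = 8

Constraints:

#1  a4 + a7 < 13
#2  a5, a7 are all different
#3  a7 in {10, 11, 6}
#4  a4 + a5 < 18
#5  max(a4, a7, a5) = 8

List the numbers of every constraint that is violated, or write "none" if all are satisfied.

#1 a4 + a7 = 8 + 8 = 16; 16 ≥ 13, bound 13 not met  ✘
#2 a5 = a7 = 8, not all different  ✘
#3 a7 = 8 is not in {10, 11, 6}  ✘
#4 a4 + a5 = 8 + 8 = 16; 16 < 18  ✔
#5 max(8, 8, 8) = 8  ✔

No — constraints 1, 2, and 3 are not satisfied.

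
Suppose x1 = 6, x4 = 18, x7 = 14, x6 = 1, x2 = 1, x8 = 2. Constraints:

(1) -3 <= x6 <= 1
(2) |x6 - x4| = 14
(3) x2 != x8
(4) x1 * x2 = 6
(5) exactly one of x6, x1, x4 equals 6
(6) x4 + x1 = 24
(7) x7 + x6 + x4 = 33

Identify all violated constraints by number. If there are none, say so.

Constraint 2 is violated.

(1) x6 = 1 lies in [-3, 1]  ✔
(2) |1 - 18| = 17, not 14  ✘
(3) x2 = 1, x8 = 2; distinct  ✔
(4) x1 * x2 = 6 * 1 = 6  ✔
(5) x6=1, x1=6, x4=18; 1 of them equals 6  ✔
(6) x4 + x1 = 18 + 6 = 24  ✔
(7) x7 + x6 + x4 = 14 + 1 + 18 = 33  ✔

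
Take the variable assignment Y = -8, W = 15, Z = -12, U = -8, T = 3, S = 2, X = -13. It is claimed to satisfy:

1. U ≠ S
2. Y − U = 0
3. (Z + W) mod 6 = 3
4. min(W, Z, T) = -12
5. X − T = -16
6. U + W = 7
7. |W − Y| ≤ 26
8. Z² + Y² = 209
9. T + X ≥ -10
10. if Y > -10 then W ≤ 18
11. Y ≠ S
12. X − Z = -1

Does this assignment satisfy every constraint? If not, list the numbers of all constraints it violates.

1. U = -8, S = 2; distinct — holds.
2. Y − U = -8 − (-8) = 0 — holds.
3. Z + W = 3; 3 mod 6 = 3 — holds.
4. min(15, -12, 3) = -12 — holds.
5. X − T = -13 − 3 = -16 — holds.
6. U + W = -8 + 15 = 7 — holds.
7. |15 − (-8)| = 23; 23 ≤ 26 — holds.
8. Z² + Y² = (-12)² + (-8)² = 144 + 64 = 208, not 209 — does not hold.
9. T + X = 3 + (-13) = -10; -10 ≥ -10 — holds.
10. Y = -8 > -10, so we need W ≤ 18; W = 15 ≤ 18 — holds.
11. Y = -8, S = 2; distinct — holds.
12. X − Z = -13 − (-12) = -1 — holds.

The assignment fails constraint 8.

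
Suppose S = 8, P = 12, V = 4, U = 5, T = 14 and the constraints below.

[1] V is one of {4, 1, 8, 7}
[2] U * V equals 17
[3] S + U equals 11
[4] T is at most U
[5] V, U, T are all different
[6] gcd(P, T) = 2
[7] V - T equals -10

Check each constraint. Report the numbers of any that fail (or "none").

No — constraints 2, 3, and 4 are not satisfied.

[1] V = 4 is in {4, 1, 8, 7} — satisfied.
[2] U * V = 5 * 4 = 20, not 17 — violated.
[3] S + U = 8 + 5 = 13, not 11 — violated.
[4] T = 14, U = 5; 14 > 5 (want ≤) — violated.
[5] values 4, 5, 14 are pairwise distinct — satisfied.
[6] gcd(12, 14) = 2 — satisfied.
[7] V - T = 4 - 14 = -10 — satisfied.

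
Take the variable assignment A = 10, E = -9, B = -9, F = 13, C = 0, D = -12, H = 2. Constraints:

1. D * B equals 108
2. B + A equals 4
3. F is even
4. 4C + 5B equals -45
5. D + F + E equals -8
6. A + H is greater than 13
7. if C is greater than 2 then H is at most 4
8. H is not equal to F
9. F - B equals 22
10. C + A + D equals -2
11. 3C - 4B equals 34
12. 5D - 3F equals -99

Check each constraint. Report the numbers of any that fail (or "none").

Violated: 2, 3, 6, and 11.

1. D * B = -12 * (-9) = 108  true
2. B + A = -9 + 10 = 1, not 4  false
3. F = 13 is odd  false
4. 4C + 5B = 4(0) + 5(-9) = -45  true
5. D + F + E = -12 + 13 + (-9) = -8  true
6. A + H = 10 + 2 = 12; 12 ≤ 13, bound 13 not met  false
7. C = 0, not > 2; antecedent false, conditional vacuously true  true
8. H = 2, F = 13; distinct  true
9. F - B = 13 - (-9) = 22  true
10. C + A + D = 0 + 10 + (-12) = -2  true
11. 3C - 4B = 3(0) - 4(-9) = 36, not 34  false
12. 5D - 3F = 5(-12) - 3(13) = -99  true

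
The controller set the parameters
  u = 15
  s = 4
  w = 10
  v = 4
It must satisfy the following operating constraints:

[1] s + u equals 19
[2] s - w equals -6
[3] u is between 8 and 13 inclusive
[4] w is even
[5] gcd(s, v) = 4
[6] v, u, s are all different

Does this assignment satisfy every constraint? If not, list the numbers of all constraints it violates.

Violated: 3, 6.

[1] s + u = 4 + 15 = 19  yes
[2] s - w = 4 - 10 = -6  yes
[3] u = 15 is outside [8, 13]  no
[4] w = 10 is even  yes
[5] gcd(4, 4) = 4  yes
[6] v = s = 4, not all different  no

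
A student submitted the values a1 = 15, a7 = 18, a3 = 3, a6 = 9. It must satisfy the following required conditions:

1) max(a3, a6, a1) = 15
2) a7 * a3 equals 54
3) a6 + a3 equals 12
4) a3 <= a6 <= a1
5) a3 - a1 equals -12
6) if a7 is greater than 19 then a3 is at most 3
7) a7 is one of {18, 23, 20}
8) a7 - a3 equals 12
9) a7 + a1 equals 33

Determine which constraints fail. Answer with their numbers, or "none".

No — constraint 8 is not satisfied.

1) max(3, 9, 15) = 15 — holds.
2) a7 * a3 = 18 * 3 = 54 — holds.
3) a6 + a3 = 9 + 3 = 12 — holds.
4) values 3 <= 9 <= 15 — holds.
5) a3 - a1 = 3 - 15 = -12 — holds.
6) a7 = 18, not > 19; antecedent false, conditional vacuously true — holds.
7) a7 = 18 is in {18, 23, 20} — holds.
8) a7 - a3 = 18 - 3 = 15, not 12 — fails.
9) a7 + a1 = 18 + 15 = 33 — holds.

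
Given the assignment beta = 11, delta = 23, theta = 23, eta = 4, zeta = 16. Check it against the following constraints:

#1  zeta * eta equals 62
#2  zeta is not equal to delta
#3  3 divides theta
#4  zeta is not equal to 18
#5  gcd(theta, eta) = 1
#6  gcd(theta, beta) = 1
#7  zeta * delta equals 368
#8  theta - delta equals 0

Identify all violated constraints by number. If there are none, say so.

Constraints 1 and 3 are violated.

#1 zeta * eta = 16 * 4 = 64, not 62  no
#2 zeta = 16, delta = 23; distinct  yes
#3 23 = 3*7 + 2, so 3 does not divide 23  no
#4 zeta = 16, and 16 ≠ 18  yes
#5 gcd(23, 4) = 1  yes
#6 gcd(23, 11) = 1  yes
#7 zeta * delta = 16 * 23 = 368  yes
#8 theta - delta = 23 - 23 = 0  yes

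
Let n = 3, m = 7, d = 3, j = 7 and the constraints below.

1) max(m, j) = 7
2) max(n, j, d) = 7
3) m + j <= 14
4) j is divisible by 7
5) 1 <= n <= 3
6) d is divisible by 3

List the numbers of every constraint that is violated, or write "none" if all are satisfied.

1) max(7, 7) = 7  yes
2) max(3, 7, 3) = 7  yes
3) m + j = 7 + 7 = 14; 14 ≤ 14  yes
4) 7 / 7 = 1, so 7 divides 7  yes
5) n = 3 lies in [1, 3]  yes
6) 3 / 3 = 1, so 3 divides 3  yes

No violations.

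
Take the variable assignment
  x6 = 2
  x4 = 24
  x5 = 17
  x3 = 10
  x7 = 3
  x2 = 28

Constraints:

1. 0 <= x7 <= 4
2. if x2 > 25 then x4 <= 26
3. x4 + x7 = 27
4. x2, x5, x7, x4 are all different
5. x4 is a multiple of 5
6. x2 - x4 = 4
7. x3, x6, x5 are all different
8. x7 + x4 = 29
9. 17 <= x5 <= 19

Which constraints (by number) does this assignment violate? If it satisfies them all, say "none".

1. x7 = 3 lies in [0, 4] — holds.
2. x2 = 28 > 25, so we need x4 ≤ 26; x4 = 24 ≤ 26 — holds.
3. x4 + x7 = 24 + 3 = 27 — holds.
4. values 28, 17, 3, 24 are pairwise distinct — holds.
5. 24 = 5*4 + 4, so 5 does not divide 24 — fails.
6. x2 - x4 = 28 - 24 = 4 — holds.
7. values 10, 2, 17 are pairwise distinct — holds.
8. x7 + x4 = 3 + 24 = 27, not 29 — fails.
9. x5 = 17 lies in [17, 19] — holds.

Constraints 5, 8 are violated.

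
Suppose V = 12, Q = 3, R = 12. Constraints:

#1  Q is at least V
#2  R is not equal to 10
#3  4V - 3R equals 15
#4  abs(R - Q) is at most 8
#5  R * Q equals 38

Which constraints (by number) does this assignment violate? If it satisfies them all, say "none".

Constraints 1, 3, 4, 5 are violated.

#1 Q = 3, V = 12; 3 < 12 (want ≥)  fails
#2 R = 12, and 12 ≠ 10  holds
#3 4V - 3R = 4(12) - 3(12) = 12, not 15  fails
#4 abs(12 - 3) = 9; 9 > 8, exceeds bound 8  fails
#5 R * Q = 12 * 3 = 36, not 38  fails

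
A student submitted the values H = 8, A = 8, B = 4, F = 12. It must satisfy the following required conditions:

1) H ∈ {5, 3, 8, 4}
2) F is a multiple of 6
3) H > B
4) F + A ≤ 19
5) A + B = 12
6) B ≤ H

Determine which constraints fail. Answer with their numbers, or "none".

1) H = 8 is in {5, 3, 8, 4} — holds.
2) 12 / 6 = 2, so 6 divides 12 — holds.
3) H = 8, B = 4; 8 > 4 — holds.
4) F + A = 12 + 8 = 20; 20 > 19, bound 19 not met — fails.
5) A + B = 8 + 4 = 12 — holds.
6) B = 4, H = 8; 4 ≤ 8 — holds.

The assignment fails constraint 4.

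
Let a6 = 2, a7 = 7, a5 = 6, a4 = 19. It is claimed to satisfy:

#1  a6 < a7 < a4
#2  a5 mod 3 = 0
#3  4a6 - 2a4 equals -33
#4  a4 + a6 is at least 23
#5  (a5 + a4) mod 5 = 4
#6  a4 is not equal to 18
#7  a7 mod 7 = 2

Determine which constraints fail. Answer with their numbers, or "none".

No — constraints 3, 4, 5, 7 are not satisfied.

#1 values 2 < 7 < 19  yes
#2 6 mod 3 = 0  yes
#3 4a6 - 2a4 = 4(2) - 2(19) = -30, not -33  no
#4 a4 + a6 = 19 + 2 = 21; 21 < 23, bound 23 not met  no
#5 a5 + a4 = 25; 25 mod 5 = 0, not 4  no
#6 a4 = 19, and 19 ≠ 18  yes
#7 7 mod 7 = 0, not 2  no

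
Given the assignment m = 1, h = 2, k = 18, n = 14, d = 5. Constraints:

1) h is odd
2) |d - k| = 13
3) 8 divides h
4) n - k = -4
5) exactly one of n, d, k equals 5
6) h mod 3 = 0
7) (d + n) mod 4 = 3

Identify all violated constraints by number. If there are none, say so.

1) h = 2 is even — violated.
2) |5 - 18| = 13 — OK.
3) 2 = 8*0 + 2, so 8 does not divide 2 — violated.
4) n - k = 14 - 18 = -4 — OK.
5) n=14, d=5, k=18; 1 of them equals 5 — OK.
6) 2 mod 3 = 2, not 0 — violated.
7) d + n = 19; 19 mod 4 = 3 — OK.

Constraints 1, 3, and 6 do not hold.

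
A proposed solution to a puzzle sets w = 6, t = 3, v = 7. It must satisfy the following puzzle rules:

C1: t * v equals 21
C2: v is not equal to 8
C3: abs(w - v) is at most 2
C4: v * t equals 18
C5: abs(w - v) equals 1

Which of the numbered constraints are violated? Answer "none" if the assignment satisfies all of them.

C1: t * v = 3 * 7 = 21 — holds.
C2: v = 7, and 7 ≠ 8 — holds.
C3: abs(6 - 7) = 1; 1 ≤ 2 — holds.
C4: v * t = 7 * 3 = 21, not 18 — does not hold.
C5: abs(6 - 7) = 1 — holds.

The assignment fails constraint 4.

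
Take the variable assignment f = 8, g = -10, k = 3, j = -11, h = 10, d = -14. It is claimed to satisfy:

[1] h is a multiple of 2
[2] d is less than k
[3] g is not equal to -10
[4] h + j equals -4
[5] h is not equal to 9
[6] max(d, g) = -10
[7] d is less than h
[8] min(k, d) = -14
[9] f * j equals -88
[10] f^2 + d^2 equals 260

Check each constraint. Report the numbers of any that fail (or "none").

[1] 10 / 2 = 5, so 2 divides 10  OK
[2] d = -14, k = 3; -14 < 3  OK
[3] g = -10, but -10 is required to differ  FAIL
[4] h + j = 10 + (-11) = -1, not -4  FAIL
[5] h = 10, and 10 ≠ 9  OK
[6] max(-14, -10) = -10  OK
[7] d = -14, h = 10; -14 < 10  OK
[8] min(3, -14) = -14  OK
[9] f * j = 8 * (-11) = -88  OK
[10] f^2 + d^2 = 8^2 + (-14)^2 = 64 + 196 = 260  OK

Violated: 3, 4.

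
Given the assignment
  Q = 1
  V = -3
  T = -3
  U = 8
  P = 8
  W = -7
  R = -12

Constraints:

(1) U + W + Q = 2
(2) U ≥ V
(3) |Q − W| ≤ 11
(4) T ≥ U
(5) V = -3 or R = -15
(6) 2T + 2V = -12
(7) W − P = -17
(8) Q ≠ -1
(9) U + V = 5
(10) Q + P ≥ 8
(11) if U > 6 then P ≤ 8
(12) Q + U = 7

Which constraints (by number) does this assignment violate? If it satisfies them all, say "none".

Constraints 4, 7, and 12 are violated.

(1) U + W + Q = 8 + (-7) + 1 = 2  holds
(2) U = 8, V = -3; 8 ≥ -3  holds
(3) |1 − (-7)| = 8; 8 ≤ 11  holds
(4) T = -3, U = 8; -3 < 8 (want ≥)  fails
(5) V = -3 = -3 (first disjunct)  holds
(6) 2T + 2V = 2(-3) + 2(-3) = -12  holds
(7) W − P = -7 − 8 = -15, not -17  fails
(8) Q = 1, and 1 ≠ -1  holds
(9) U + V = 8 + (-3) = 5  holds
(10) Q + P = 1 + 8 = 9; 9 ≥ 8  holds
(11) U = 8 > 6, so we need P ≤ 8; P = 8 ≤ 8  holds
(12) Q + U = 1 + 8 = 9, not 7  fails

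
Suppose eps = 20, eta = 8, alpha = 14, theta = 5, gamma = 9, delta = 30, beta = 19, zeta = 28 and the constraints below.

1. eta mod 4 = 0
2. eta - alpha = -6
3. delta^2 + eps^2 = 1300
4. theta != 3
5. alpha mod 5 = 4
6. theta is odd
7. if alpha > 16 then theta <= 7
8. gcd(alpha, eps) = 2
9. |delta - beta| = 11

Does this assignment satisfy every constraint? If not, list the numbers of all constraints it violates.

No violations.

1. 8 mod 4 = 0  OK
2. eta - alpha = 8 - 14 = -6  OK
3. delta^2 + eps^2 = 30^2 + 20^2 = 900 + 400 = 1300  OK
4. theta = 5, and 5 ≠ 3  OK
5. 14 mod 5 = 4  OK
6. theta = 5 is odd  OK
7. alpha = 14, not > 16; antecedent false, conditional vacuously true  OK
8. gcd(14, 20) = 2  OK
9. |30 - 19| = 11  OK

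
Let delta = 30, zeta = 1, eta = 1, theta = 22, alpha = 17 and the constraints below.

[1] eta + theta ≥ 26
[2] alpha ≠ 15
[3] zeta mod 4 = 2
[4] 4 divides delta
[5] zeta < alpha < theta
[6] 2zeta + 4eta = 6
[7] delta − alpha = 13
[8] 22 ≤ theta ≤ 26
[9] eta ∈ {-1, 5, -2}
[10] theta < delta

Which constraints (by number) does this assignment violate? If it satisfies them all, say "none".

[1] eta + theta = 1 + 22 = 23; 23 < 26, bound 26 not met  fails
[2] alpha = 17, and 17 ≠ 15  holds
[3] 1 mod 4 = 1, not 2  fails
[4] 30 = 4×7 + 2, so 4 does not divide 30  fails
[5] values 1 < 17 < 22  holds
[6] 2zeta + 4eta = 2(1) + 4(1) = 6  holds
[7] delta − alpha = 30 − 17 = 13  holds
[8] theta = 22 lies in [22, 26]  holds
[9] eta = 1 is not in {-1, 5, -2}  fails
[10] theta = 22, delta = 30; 22 < 30  holds

The assignment fails constraints 1, 3, 4, and 9.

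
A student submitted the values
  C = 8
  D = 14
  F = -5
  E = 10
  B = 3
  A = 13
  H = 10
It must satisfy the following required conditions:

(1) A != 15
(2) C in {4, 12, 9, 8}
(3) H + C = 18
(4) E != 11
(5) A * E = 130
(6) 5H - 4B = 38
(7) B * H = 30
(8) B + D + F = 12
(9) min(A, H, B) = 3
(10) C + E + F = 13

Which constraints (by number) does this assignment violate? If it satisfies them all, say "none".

None — every constraint holds.

(1) A = 13, and 13 ≠ 15 — satisfied.
(2) C = 8 is in {4, 12, 9, 8} — satisfied.
(3) H + C = 10 + 8 = 18 — satisfied.
(4) E = 10, and 10 ≠ 11 — satisfied.
(5) A * E = 13 * 10 = 130 — satisfied.
(6) 5H - 4B = 5(10) - 4(3) = 38 — satisfied.
(7) B * H = 3 * 10 = 30 — satisfied.
(8) B + D + F = 3 + 14 + (-5) = 12 — satisfied.
(9) min(13, 10, 3) = 3 — satisfied.
(10) C + E + F = 8 + 10 + (-5) = 13 — satisfied.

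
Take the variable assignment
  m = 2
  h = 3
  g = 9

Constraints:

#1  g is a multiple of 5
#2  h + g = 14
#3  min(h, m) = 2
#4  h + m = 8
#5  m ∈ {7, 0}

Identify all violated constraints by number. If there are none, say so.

#1 9 = 5×1 + 4, so 5 does not divide 9  no
#2 h + g = 3 + 9 = 12, not 14  no
#3 min(3, 2) = 2  yes
#4 h + m = 3 + 2 = 5, not 8  no
#5 m = 2 is not in {7, 0}  no

Violated: 1, 2, 4, and 5.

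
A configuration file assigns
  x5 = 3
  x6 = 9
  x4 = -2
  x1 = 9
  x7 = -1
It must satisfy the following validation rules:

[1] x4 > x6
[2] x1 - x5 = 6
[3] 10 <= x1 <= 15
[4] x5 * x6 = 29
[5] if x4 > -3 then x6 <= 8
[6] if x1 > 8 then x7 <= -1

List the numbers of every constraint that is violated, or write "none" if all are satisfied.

The assignment fails constraints 1, 3, 4, 5.

[1] x4 = -2, x6 = 9; -2 ≤ 9 (want >)  ✘
[2] x1 - x5 = 9 - 3 = 6  ✔
[3] x1 = 9 is outside [10, 15]  ✘
[4] x5 * x6 = 3 * 9 = 27, not 29  ✘
[5] x4 = -2 > -3, so we need x6 ≤ 8; but x6 = 9 > 8  ✘
[6] x1 = 9 > 8, so we need x7 ≤ -1; x7 = -1 ≤ -1  ✔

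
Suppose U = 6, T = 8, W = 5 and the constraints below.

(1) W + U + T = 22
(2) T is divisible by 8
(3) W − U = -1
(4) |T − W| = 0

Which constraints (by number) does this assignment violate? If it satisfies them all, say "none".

Violated: 1 and 4.

(1) W + U + T = 5 + 6 + 8 = 19, not 22 — violated.
(2) 8 / 8 = 1, so 8 divides 8 — satisfied.
(3) W − U = 5 − 6 = -1 — satisfied.
(4) |8 − 5| = 3, not 0 — violated.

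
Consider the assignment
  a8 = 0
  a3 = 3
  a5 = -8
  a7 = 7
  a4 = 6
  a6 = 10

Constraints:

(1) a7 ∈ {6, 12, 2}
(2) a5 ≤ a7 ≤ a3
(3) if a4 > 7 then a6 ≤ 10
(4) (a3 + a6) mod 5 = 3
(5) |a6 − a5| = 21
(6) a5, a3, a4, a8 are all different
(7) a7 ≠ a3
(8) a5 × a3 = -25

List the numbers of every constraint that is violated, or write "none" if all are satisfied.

Constraints 1, 2, 5, 8 are violated.

(1) a7 = 7 is not in {6, 12, 2} — fails.
(2) values -8, 7, 3; a7 = 7 is not ≤ a3 = 3 — fails.
(3) a4 = 6, not > 7; antecedent false, conditional vacuously true — holds.
(4) a3 + a6 = 13; 13 mod 5 = 3 — holds.
(5) |10 − (-8)| = 18, not 21 — fails.
(6) values -8, 3, 6, 0 are pairwise distinct — holds.
(7) a7 = 7, a3 = 3; distinct — holds.
(8) a5 × a3 = -8 × 3 = -24, not -25 — fails.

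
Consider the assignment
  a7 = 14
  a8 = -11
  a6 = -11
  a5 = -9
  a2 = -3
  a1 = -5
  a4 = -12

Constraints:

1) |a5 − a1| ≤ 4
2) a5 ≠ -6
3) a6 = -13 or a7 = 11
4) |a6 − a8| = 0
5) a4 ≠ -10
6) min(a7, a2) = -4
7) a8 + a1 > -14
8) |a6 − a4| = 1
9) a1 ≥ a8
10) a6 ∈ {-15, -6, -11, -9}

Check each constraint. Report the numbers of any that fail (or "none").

Violated: 3, 6, and 7.

1) |-9 − (-5)| = 4; 4 ≤ 4  holds
2) a5 = -9, and -9 ≠ -6  holds
3) a6 = -11 ≠ -13 and a7 = 14 ≠ 11; both disjuncts false  fails
4) |-11 − (-11)| = 0  holds
5) a4 = -12, and -12 ≠ -10  holds
6) min(14, -3) = -3, not -4  fails
7) a8 + a1 = -11 + (-5) = -16; -16 ≤ -14, bound -14 not met  fails
8) |-11 − (-12)| = 1  holds
9) a1 = -5, a8 = -11; -5 ≥ -11  holds
10) a6 = -11 is in {-15, -6, -11, -9}  holds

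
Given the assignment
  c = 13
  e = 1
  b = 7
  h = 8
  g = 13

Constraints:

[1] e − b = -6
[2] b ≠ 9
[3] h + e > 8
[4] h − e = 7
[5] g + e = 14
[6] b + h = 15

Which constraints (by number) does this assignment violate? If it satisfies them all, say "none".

The assignment satisfies every constraint.

[1] e − b = 1 − 7 = -6  holds
[2] b = 7, and 7 ≠ 9  holds
[3] h + e = 8 + 1 = 9; 9 > 8  holds
[4] h − e = 8 − 1 = 7  holds
[5] g + e = 13 + 1 = 14  holds
[6] b + h = 7 + 8 = 15  holds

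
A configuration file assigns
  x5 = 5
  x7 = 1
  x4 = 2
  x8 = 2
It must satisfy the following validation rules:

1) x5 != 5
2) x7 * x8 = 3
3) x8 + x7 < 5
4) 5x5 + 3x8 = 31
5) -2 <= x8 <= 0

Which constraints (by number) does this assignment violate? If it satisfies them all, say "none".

1) x5 = 5, but 5 is required to differ  no
2) x7 * x8 = 1 * 2 = 2, not 3  no
3) x8 + x7 = 2 + 1 = 3; 3 < 5  yes
4) 5x5 + 3x8 = 5(5) + 3(2) = 31  yes
5) x8 = 2 is outside [-2, 0]  no

No — constraints 1, 2, and 5 are not satisfied.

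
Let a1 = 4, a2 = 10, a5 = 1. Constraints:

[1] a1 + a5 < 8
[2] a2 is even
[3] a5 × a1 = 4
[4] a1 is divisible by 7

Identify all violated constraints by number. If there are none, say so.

[1] a1 + a5 = 4 + 1 = 5; 5 < 8  ✔
[2] a2 = 10 is even  ✔
[3] a5 × a1 = 1 × 4 = 4  ✔
[4] 4 = 7×0 + 4, so 7 does not divide 4  ✘

The assignment fails constraint 4.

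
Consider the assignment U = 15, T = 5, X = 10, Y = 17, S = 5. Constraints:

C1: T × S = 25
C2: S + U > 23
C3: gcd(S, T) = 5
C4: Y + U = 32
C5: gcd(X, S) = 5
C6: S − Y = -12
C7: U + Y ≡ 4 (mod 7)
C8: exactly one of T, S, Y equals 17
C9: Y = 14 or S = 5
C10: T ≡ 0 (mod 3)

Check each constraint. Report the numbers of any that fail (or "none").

No — constraints 2, 10 are not satisfied.

C1: T × S = 5 × 5 = 25  yes
C2: S + U = 5 + 15 = 20; 20 ≤ 23, bound 23 not met  no
C3: gcd(5, 5) = 5  yes
C4: Y + U = 17 + 15 = 32  yes
C5: gcd(10, 5) = 5  yes
C6: S − Y = 5 − 17 = -12  yes
C7: U + Y = 32; 32 mod 7 = 4  yes
C8: T=5, S=5, Y=17; 1 of them equals 17  yes
C9: Y = 17 ≠ 14, but S = 5 = 5 (second disjunct)  yes
C10: 5 mod 3 = 2, not 0  no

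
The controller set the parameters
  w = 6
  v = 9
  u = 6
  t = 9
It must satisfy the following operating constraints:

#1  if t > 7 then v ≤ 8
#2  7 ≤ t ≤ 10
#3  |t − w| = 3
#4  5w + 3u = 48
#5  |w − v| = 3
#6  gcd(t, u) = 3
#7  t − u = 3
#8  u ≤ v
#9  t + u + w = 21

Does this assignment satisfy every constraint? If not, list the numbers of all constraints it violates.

#1 t = 9 > 7, so we need v ≤ 8; but v = 9 > 8  ✗
#2 t = 9 lies in [7, 10]  ✓
#3 |9 − 6| = 3  ✓
#4 5w + 3u = 5(6) + 3(6) = 48  ✓
#5 |6 − 9| = 3  ✓
#6 gcd(9, 6) = 3  ✓
#7 t − u = 9 − 6 = 3  ✓
#8 u = 6, v = 9; 6 ≤ 9  ✓
#9 t + u + w = 9 + 6 + 6 = 21  ✓

Violated: 1.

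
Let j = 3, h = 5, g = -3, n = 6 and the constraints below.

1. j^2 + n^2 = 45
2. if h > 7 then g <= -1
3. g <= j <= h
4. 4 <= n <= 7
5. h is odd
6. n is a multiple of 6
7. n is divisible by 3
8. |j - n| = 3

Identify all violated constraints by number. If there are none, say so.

1. j^2 + n^2 = 3^2 + 6^2 = 9 + 36 = 45 — holds.
2. h = 5, not > 7; antecedent false, conditional vacuously true — holds.
3. values -3 <= 3 <= 5 — holds.
4. n = 6 lies in [4, 7] — holds.
5. h = 5 is odd — holds.
6. 6 / 6 = 1, so 6 divides 6 — holds.
7. 6 / 3 = 2, so 3 divides 6 — holds.
8. |3 - 6| = 3 — holds.

None — every constraint holds.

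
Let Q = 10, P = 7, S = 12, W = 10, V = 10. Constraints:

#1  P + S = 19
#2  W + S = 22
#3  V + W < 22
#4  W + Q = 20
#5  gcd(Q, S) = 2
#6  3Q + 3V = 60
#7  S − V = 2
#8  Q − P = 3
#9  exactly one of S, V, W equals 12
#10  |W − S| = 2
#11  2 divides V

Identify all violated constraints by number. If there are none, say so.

#1 P + S = 7 + 12 = 19  OK
#2 W + S = 10 + 12 = 22  OK
#3 V + W = 10 + 10 = 20; 20 < 22  OK
#4 W + Q = 10 + 10 = 20  OK
#5 gcd(10, 12) = 2  OK
#6 3Q + 3V = 3(10) + 3(10) = 60  OK
#7 S − V = 12 − 10 = 2  OK
#8 Q − P = 10 − 7 = 3  OK
#9 S=12, V=10, W=10; 1 of them equals 12  OK
#10 |10 − 12| = 2  OK
#11 10 / 2 = 5, so 2 divides 10  OK

The assignment satisfies every constraint.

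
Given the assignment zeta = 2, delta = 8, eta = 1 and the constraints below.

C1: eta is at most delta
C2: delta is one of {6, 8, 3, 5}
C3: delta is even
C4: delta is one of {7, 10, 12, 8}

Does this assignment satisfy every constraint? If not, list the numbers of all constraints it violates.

All constraints are satisfied.

C1: eta = 1, delta = 8; 1 ≤ 8  holds
C2: delta = 8 is in {6, 8, 3, 5}  holds
C3: delta = 8 is even  holds
C4: delta = 8 is in {7, 10, 12, 8}  holds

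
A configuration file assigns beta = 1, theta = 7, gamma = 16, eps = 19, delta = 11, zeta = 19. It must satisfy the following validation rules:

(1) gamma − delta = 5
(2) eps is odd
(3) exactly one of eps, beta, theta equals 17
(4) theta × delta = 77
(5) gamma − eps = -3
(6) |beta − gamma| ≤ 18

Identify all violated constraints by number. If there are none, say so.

Constraint 3 does not hold.

(1) gamma − delta = 16 − 11 = 5 — holds.
(2) eps = 19 is odd — holds.
(3) eps=19, beta=1, theta=7; 0 of them equal 17, not exactly one — does not hold.
(4) theta × delta = 7 × 11 = 77 — holds.
(5) gamma − eps = 16 − 19 = -3 — holds.
(6) |1 − 16| = 15; 15 ≤ 18 — holds.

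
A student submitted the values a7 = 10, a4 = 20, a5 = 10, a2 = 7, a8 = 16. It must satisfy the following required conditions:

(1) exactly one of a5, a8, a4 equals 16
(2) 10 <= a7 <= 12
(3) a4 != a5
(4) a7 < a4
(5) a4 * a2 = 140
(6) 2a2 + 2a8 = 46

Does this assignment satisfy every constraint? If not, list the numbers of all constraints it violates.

The assignment satisfies every constraint.

(1) a5=10, a8=16, a4=20; 1 of them equals 16  true
(2) a7 = 10 lies in [10, 12]  true
(3) a4 = 20, a5 = 10; distinct  true
(4) a7 = 10, a4 = 20; 10 < 20  true
(5) a4 * a2 = 20 * 7 = 140  true
(6) 2a2 + 2a8 = 2(7) + 2(16) = 46  true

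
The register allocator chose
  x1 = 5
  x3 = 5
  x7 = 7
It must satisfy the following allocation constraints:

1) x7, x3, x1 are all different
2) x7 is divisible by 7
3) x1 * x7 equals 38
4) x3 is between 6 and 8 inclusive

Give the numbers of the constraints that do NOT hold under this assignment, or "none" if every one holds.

1) x3 = x1 = 5, not all different  fails
2) 7 / 7 = 1, so 7 divides 7  holds
3) x1 * x7 = 5 * 7 = 35, not 38  fails
4) x3 = 5 is outside [6, 8]  fails

Constraints 1, 3, and 4 do not hold.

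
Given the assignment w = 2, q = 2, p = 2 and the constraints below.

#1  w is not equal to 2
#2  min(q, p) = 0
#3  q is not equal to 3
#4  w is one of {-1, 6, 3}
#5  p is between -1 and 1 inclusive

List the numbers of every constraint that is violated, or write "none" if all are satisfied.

#1 w = 2, but 2 is required to differ  FAIL
#2 min(2, 2) = 2, not 0  FAIL
#3 q = 2, and 2 ≠ 3  OK
#4 w = 2 is not in {-1, 6, 3}  FAIL
#5 p = 2 is outside [-1, 1]  FAIL

Constraints 1, 2, 4, and 5 do not hold.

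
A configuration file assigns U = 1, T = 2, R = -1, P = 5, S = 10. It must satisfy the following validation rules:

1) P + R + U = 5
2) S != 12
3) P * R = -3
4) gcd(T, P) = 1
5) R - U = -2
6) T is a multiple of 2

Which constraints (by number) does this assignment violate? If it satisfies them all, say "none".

Constraint 3 does not hold.

1) P + R + U = 5 + (-1) + 1 = 5  yes
2) S = 10, and 10 ≠ 12  yes
3) P * R = 5 * (-1) = -5, not -3  no
4) gcd(2, 5) = 1  yes
5) R - U = -1 - 1 = -2  yes
6) 2 / 2 = 1, so 2 divides 2  yes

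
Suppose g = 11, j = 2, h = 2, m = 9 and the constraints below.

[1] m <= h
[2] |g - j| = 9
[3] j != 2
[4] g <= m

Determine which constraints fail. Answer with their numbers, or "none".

No — constraints 1, 3, and 4 are not satisfied.

[1] m = 9, h = 2; 9 > 2 (want ≤)  ✘
[2] |11 - 2| = 9  ✔
[3] j = 2, but 2 is required to differ  ✘
[4] g = 11, m = 9; 11 > 9 (want ≤)  ✘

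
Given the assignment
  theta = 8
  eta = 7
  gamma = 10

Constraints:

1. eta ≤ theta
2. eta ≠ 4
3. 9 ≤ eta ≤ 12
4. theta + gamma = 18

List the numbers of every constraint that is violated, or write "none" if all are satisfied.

No — constraint 3 is not satisfied.

1. eta = 7, theta = 8; 7 ≤ 8  ✔
2. eta = 7, and 7 ≠ 4  ✔
3. eta = 7 is outside [9, 12]  ✘
4. theta + gamma = 8 + 10 = 18  ✔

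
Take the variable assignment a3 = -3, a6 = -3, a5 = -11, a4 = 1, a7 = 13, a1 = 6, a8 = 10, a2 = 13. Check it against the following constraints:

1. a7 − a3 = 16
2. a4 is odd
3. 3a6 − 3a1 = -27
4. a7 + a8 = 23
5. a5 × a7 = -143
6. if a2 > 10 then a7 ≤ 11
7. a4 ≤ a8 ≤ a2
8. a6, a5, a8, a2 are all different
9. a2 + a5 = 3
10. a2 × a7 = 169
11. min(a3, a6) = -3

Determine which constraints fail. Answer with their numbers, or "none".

1. a7 − a3 = 13 − (-3) = 16 — holds.
2. a4 = 1 is odd — holds.
3. 3a6 − 3a1 = 3(-3) − 3(6) = -27 — holds.
4. a7 + a8 = 13 + 10 = 23 — holds.
5. a5 × a7 = -11 × 13 = -143 — holds.
6. a2 = 13 > 10, so we need a7 ≤ 11; but a7 = 13 > 11 — fails.
7. values 1 ≤ 10 ≤ 13 — holds.
8. values -3, -11, 10, 13 are pairwise distinct — holds.
9. a2 + a5 = 13 + (-11) = 2, not 3 — fails.
10. a2 × a7 = 13 × 13 = 169 — holds.
11. min(-3, -3) = -3 — holds.

Violated: 6 and 9.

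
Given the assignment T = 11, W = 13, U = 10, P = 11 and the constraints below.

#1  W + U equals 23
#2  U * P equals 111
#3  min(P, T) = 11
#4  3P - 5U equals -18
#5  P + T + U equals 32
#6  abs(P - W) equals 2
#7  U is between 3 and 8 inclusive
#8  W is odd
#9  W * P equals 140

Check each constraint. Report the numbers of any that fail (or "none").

#1 W + U = 13 + 10 = 23 — satisfied.
#2 U * P = 10 * 11 = 110, not 111 — violated.
#3 min(11, 11) = 11 — satisfied.
#4 3P - 5U = 3(11) - 5(10) = -17, not -18 — violated.
#5 P + T + U = 11 + 11 + 10 = 32 — satisfied.
#6 abs(11 - 13) = 2 — satisfied.
#7 U = 10 is outside [3, 8] — violated.
#8 W = 13 is odd — satisfied.
#9 W * P = 13 * 11 = 143, not 140 — violated.

Constraints 2, 4, 7, and 9 are violated.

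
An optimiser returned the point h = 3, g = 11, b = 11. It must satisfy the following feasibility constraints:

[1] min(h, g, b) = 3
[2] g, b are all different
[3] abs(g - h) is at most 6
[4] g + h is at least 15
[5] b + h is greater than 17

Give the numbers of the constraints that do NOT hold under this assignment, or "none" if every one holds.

[1] min(3, 11, 11) = 3 — OK.
[2] g = b = 11, not all different — violated.
[3] abs(11 - 3) = 8; 8 > 6, exceeds bound 6 — violated.
[4] g + h = 11 + 3 = 14; 14 < 15, bound 15 not met — violated.
[5] b + h = 11 + 3 = 14; 14 ≤ 17, bound 17 not met — violated.

No — constraints 2, 3, 4, 5 are not satisfied.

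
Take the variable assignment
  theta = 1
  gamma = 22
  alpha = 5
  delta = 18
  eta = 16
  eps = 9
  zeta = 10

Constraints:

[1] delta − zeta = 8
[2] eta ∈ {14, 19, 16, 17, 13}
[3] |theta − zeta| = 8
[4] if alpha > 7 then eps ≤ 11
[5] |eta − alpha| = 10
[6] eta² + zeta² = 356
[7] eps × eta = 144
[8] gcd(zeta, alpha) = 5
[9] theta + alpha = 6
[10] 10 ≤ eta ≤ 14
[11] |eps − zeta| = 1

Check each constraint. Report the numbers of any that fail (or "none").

[1] delta − zeta = 18 − 10 = 8  true
[2] eta = 16 is in {14, 19, 16, 17, 13}  true
[3] |1 − 10| = 9, not 8  false
[4] alpha = 5, not > 7; antecedent false, conditional vacuously true  true
[5] |16 − 5| = 11, not 10  false
[6] eta² + zeta² = 16² + 10² = 256 + 100 = 356  true
[7] eps × eta = 9 × 16 = 144  true
[8] gcd(10, 5) = 5  true
[9] theta + alpha = 1 + 5 = 6  true
[10] eta = 16 is outside [10, 14]  false
[11] |9 − 10| = 1  true

No — constraints 3, 5, 10 are not satisfied.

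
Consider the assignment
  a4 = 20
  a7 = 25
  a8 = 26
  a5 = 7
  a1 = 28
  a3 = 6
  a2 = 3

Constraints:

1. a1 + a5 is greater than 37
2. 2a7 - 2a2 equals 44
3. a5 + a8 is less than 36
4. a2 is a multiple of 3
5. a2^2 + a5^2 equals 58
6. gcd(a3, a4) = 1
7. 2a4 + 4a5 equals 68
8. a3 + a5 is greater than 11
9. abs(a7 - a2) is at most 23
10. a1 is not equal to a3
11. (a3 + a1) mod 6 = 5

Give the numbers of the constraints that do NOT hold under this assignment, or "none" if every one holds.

No — constraints 1, 6, 11 are not satisfied.

1. a1 + a5 = 28 + 7 = 35; 35 ≤ 37, bound 37 not met — violated.
2. 2a7 - 2a2 = 2(25) - 2(3) = 44 — OK.
3. a5 + a8 = 7 + 26 = 33; 33 < 36 — OK.
4. 3 / 3 = 1, so 3 divides 3 — OK.
5. a2^2 + a5^2 = 3^2 + 7^2 = 9 + 49 = 58 — OK.
6. gcd(6, 20) = 2, not 1 — violated.
7. 2a4 + 4a5 = 2(20) + 4(7) = 68 — OK.
8. a3 + a5 = 6 + 7 = 13; 13 > 11 — OK.
9. abs(25 - 3) = 22; 22 ≤ 23 — OK.
10. a1 = 28, a3 = 6; distinct — OK.
11. a3 + a1 = 34; 34 mod 6 = 4, not 5 — violated.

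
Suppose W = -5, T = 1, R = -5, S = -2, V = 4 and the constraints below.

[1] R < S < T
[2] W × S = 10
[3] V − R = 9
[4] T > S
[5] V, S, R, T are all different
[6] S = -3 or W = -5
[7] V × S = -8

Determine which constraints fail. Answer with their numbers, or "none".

[1] values -5 < -2 < 1 — OK.
[2] W × S = -5 × (-2) = 10 — OK.
[3] V − R = 4 − (-5) = 9 — OK.
[4] T = 1, S = -2; 1 > -2 — OK.
[5] values 4, -2, -5, 1 are pairwise distinct — OK.
[6] S = -2 ≠ -3, but W = -5 = -5 (second disjunct) — OK.
[7] V × S = 4 × (-2) = -8 — OK.

No violations.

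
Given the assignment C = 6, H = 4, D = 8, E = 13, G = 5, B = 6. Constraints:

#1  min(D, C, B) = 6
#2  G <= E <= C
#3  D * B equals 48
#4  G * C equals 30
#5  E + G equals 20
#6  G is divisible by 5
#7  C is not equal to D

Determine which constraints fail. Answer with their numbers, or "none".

#1 min(8, 6, 6) = 6 — holds.
#2 values 5, 13, 6; E = 13 is not <= C = 6 — does not hold.
#3 D * B = 8 * 6 = 48 — holds.
#4 G * C = 5 * 6 = 30 — holds.
#5 E + G = 13 + 5 = 18, not 20 — does not hold.
#6 5 / 5 = 1, so 5 divides 5 — holds.
#7 C = 6, D = 8; distinct — holds.

No — constraints 2 and 5 are not satisfied.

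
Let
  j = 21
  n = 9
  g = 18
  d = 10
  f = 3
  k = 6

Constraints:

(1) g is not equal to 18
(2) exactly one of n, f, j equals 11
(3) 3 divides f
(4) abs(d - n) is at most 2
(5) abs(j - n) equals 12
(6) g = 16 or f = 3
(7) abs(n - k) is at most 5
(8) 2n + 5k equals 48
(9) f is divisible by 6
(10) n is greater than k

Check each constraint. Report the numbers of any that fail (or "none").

(1) g = 18, but 18 is required to differ  ✘
(2) n=9, f=3, j=21; 0 of them equal 11, not exactly one  ✘
(3) 3 / 3 = 1, so 3 divides 3  ✔
(4) abs(10 - 9) = 1; 1 ≤ 2  ✔
(5) abs(21 - 9) = 12  ✔
(6) g = 18 ≠ 16, but f = 3 = 3 (second disjunct)  ✔
(7) abs(9 - 6) = 3; 3 ≤ 5  ✔
(8) 2n + 5k = 2(9) + 5(6) = 48  ✔
(9) 3 = 6*0 + 3, so 6 does not divide 3  ✘
(10) n = 9, k = 6; 9 > 6  ✔

Violated: 1, 2, and 9.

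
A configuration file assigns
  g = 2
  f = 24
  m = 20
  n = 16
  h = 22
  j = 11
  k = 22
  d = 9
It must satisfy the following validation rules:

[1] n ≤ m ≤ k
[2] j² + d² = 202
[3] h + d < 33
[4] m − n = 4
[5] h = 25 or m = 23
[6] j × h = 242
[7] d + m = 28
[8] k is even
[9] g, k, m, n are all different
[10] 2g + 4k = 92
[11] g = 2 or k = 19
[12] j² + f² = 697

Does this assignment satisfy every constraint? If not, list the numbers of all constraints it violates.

[1] values 16 ≤ 20 ≤ 22  ✓
[2] j² + d² = 11² + 9² = 121 + 81 = 202  ✓
[3] h + d = 22 + 9 = 31; 31 < 33  ✓
[4] m − n = 20 − 16 = 4  ✓
[5] h = 22 ≠ 25 and m = 20 ≠ 23; both disjuncts false  ✗
[6] j × h = 11 × 22 = 242  ✓
[7] d + m = 9 + 20 = 29, not 28  ✗
[8] k = 22 is even  ✓
[9] values 2, 22, 20, 16 are pairwise distinct  ✓
[10] 2g + 4k = 2(2) + 4(22) = 92  ✓
[11] g = 2 = 2 (first disjunct)  ✓
[12] j² + f² = 11² + 24² = 121 + 576 = 697  ✓

Violated: 5 and 7.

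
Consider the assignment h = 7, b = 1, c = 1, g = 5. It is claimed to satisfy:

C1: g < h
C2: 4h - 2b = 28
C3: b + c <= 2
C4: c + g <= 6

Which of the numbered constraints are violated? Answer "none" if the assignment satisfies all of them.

C1: g = 5, h = 7; 5 < 7 — OK.
C2: 4h - 2b = 4(7) - 2(1) = 26, not 28 — violated.
C3: b + c = 1 + 1 = 2; 2 ≤ 2 — OK.
C4: c + g = 1 + 5 = 6; 6 ≤ 6 — OK.

Constraint 2 is violated.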